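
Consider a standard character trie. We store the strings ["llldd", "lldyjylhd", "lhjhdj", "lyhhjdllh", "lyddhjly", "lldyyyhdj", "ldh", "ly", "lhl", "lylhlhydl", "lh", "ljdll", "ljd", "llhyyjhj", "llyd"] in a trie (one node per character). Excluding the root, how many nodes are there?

58

Count nodes per top-level branch (shared prefixes stored once):
  'l'-branch (ldh, lh, lhjhdj, lhl, ljd, ljdll, lldyjylhd, lldyyyhdj, llhyyjhj, llldd, llyd, ly, lyddhjly, lyhhjdllh, lylhlhydl): 58 nodes
Sum: 58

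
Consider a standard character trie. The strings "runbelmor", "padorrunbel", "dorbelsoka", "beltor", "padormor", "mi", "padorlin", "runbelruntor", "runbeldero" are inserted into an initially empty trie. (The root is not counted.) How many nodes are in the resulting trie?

54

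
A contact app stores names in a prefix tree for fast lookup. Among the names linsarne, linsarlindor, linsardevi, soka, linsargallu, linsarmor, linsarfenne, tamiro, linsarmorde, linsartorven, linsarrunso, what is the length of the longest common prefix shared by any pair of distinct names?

The deepest shared node is where two words last agree before diverging.
"linsarmor" and "linsarmorde" agree on "linsarmor" (9 characters) before diverging; nothing deeper is shared.
Longest shared-prefix length: 9

9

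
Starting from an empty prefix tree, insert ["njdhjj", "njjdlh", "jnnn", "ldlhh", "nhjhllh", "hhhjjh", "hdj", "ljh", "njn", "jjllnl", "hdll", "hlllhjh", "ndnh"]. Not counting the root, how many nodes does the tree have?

Count nodes per top-level branch (shared prefixes stored once):
  'h'-branch (hdj, hdll, hhhjjh, hlllhjh): 16 nodes
  'j'-branch (jjllnl, jnnn): 9 nodes
  'l'-branch (ldlhh, ljh): 7 nodes
  'n'-branch (ndnh, nhjhllh, njdhjj, njjdlh, njn): 20 nodes
Sum: 52

52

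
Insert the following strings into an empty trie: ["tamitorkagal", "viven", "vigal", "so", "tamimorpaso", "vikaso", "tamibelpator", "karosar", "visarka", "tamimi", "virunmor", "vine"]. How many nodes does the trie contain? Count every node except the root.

For each word, the new-node count is its length minus the longest prefix already in the trie:
  "tamitorkagal" → 12 new (t, a, m, i, t, o, r, k, a, g, a, l)
  "viven" → 5 new (v, i, v, e, n)
  "vigal" → prefix "vi" already present; 3 new (g, a, l)
  "so" → 2 new (s, o)
  "tamimorpaso" → prefix "tami" already present; 7 new (m, o, r, p, a, s, o)
  "vikaso" → prefix "vi" already present; 4 new (k, a, s, o)
  "tamibelpator" → prefix "tami" already present; 8 new (b, e, l, p, a, t, o, r)
  "karosar" → 7 new (k, a, r, o, s, a, r)
  "visarka" → prefix "vi" already present; 5 new (s, a, r, k, a)
  "tamimi" → prefix "tamim" already present; 1 new (i)
  "virunmor" → prefix "vi" already present; 6 new (r, u, n, m, o, r)
  "vine" → prefix "vi" already present; 2 new (n, e)
Total nodes = 12 + 5 + 3 + 2 + 7 + 4 + 8 + 7 + 5 + 1 + 6 + 2 = 62

62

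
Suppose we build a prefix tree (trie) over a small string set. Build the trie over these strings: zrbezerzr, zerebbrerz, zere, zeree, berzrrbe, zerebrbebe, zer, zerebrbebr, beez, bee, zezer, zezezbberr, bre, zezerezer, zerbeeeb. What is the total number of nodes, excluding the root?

55

For each word, the new-node count is its length minus the longest prefix already in the trie:
  "zrbezerzr" → 9 new (z, r, b, e, z, e, r, z, r)
  "zerebbrerz" → prefix "z" already present; 9 new (e, r, e, b, b, r, e, r, z)
  "zere" → prefix "zere" already present; 0 new (none)
  "zeree" → prefix "zere" already present; 1 new (e)
  "berzrrbe" → 8 new (b, e, r, z, r, r, b, e)
  "zerebrbebe" → prefix "zereb" already present; 5 new (r, b, e, b, e)
  "zer" → prefix "zer" already present; 0 new (none)
  "zerebrbebr" → prefix "zerebrbeb" already present; 1 new (r)
  "beez" → prefix "be" already present; 2 new (e, z)
  "bee" → prefix "bee" already present; 0 new (none)
  "zezer" → prefix "ze" already present; 3 new (z, e, r)
  "zezezbberr" → prefix "zeze" already present; 6 new (z, b, b, e, r, r)
  "bre" → prefix "b" already present; 2 new (r, e)
  "zezerezer" → prefix "zezer" already present; 4 new (e, z, e, r)
  "zerbeeeb" → prefix "zer" already present; 5 new (b, e, e, e, b)
Total nodes = 9 + 9 + 0 + 1 + 8 + 5 + 0 + 1 + 2 + 0 + 3 + 6 + 2 + 4 + 5 = 55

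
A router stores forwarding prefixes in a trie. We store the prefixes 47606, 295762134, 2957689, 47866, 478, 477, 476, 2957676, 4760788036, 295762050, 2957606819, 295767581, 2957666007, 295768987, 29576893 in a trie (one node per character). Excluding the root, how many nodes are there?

For each word, the new-node count is its length minus the longest prefix already in the trie:
  "47606" → 5 new (4, 7, 6, 0, 6)
  "295762134" → 9 new (2, 9, 5, 7, 6, 2, 1, 3, 4)
  "2957689" → prefix "29576" already present; 2 new (8, 9)
  "47866" → prefix "47" already present; 3 new (8, 6, 6)
  "478" → prefix "478" already present; 0 new (none)
  "477" → prefix "47" already present; 1 new (7)
  "476" → prefix "476" already present; 0 new (none)
  "2957676" → prefix "29576" already present; 2 new (7, 6)
  "4760788036" → prefix "4760" already present; 6 new (7, 8, 8, 0, 3, 6)
  "295762050" → prefix "295762" already present; 3 new (0, 5, 0)
  "2957606819" → prefix "29576" already present; 5 new (0, 6, 8, 1, 9)
  "295767581" → prefix "295767" already present; 3 new (5, 8, 1)
  "2957666007" → prefix "29576" already present; 5 new (6, 6, 0, 0, 7)
  "295768987" → prefix "2957689" already present; 2 new (8, 7)
  "29576893" → prefix "2957689" already present; 1 new (3)
Total nodes = 5 + 9 + 2 + 3 + 0 + 1 + 0 + 2 + 6 + 3 + 5 + 3 + 5 + 2 + 1 = 47

47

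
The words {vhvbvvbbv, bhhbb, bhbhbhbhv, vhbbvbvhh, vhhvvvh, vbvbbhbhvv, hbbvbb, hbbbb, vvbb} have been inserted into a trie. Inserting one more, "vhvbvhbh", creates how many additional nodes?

The longest prefix of "vhvbvhbh" already in the trie is "vhvbv" (length 5).
Each of the 3 remaining characters creates one node.

3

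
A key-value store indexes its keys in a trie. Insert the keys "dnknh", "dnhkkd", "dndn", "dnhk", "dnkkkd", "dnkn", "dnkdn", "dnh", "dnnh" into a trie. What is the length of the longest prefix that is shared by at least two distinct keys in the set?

Equivalently: take the maximum, over all pairs, of their longest common prefix length.
e.g. "dnhk" and "dnhkkd" share the prefix "dnhk" of length 4; no pair shares a longer one.
Longest shared-prefix length: 4

4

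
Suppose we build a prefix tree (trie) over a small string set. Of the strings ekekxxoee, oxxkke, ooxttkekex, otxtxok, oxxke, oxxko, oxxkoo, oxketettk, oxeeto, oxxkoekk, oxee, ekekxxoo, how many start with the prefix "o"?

10

Walk to "o"; the words in its subtree are exactly those with that prefix.
Matches: "ooxttkekex", "otxtxok", "oxee", "oxeeto", "oxketettk", "oxxke", "oxxkke", "oxxko", "oxxkoekk", "oxxkoo"
Count: 10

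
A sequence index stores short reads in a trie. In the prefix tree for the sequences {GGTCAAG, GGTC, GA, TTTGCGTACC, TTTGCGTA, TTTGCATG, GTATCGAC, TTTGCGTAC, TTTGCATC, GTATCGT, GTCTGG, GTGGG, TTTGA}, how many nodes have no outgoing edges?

A leaf is a node with no children — equivalently, the end of a word that is not a proper prefix of any other stored word.
Those words: "GA", "GGTCAAG", "GTATCGAC", "GTATCGT", "GTCTGG", "GTGGG", "TTTGA", "TTTGCATC", "TTTGCATG", "TTTGCGTACC"
Leaf count: 10

10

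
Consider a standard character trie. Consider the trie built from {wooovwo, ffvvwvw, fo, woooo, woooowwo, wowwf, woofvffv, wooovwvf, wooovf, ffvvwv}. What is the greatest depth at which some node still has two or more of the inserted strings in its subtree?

6

Equivalently: take the maximum, over all pairs, of their longest common prefix length.
e.g. "ffvvwv" and "ffvvwvw" share the prefix "ffvvwv" of length 6; no pair shares a longer one.
Longest shared-prefix length: 6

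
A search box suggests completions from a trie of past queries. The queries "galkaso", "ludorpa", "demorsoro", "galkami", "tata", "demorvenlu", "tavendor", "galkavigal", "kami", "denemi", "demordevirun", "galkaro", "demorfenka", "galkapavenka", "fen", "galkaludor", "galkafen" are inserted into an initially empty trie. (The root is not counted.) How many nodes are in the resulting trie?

85

Count nodes per top-level branch (shared prefixes stored once):
  'd'-branch (demordevirun, demorfenka, demorsoro, demorvenlu, denemi): 30 nodes
  'f'-branch (fen): 3 nodes
  'g'-branch (galkafen, galkaludor, galkami, galkapavenka, galkaro, galkaso, galkavigal): 31 nodes
  'k'-branch (kami): 4 nodes
  'l'-branch (ludorpa): 7 nodes
  't'-branch (tata, tavendor): 10 nodes
Sum: 85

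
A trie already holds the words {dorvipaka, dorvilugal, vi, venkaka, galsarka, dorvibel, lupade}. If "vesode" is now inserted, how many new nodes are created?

4

Walking "vesode" from the root, the first 2 characters ("ve") follow existing edges; "s" is the first miss.
New nodes needed: |"vesode"| − 2 = 6 − 2 = 4.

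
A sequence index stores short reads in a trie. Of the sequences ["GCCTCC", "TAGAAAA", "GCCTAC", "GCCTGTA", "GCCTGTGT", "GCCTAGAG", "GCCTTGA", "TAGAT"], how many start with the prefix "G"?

6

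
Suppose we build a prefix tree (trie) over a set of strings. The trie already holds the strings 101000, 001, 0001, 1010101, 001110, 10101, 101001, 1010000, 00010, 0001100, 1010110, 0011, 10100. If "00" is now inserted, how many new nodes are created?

Every character of "00" already lies on an existing path (it is a prefix of some stored word).
No new nodes are needed: 0.

0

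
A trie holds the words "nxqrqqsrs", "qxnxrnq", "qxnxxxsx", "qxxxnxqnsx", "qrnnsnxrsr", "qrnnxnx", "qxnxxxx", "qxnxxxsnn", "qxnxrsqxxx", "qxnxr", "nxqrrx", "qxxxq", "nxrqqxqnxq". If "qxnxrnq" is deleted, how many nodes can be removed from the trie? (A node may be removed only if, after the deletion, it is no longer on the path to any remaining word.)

Walk "qxnxrnq" from the leaf back toward the root, removing each node that no remaining word uses.
The suffix "nq" (2 nodes) is used only by "qxnxrnq"; the node for "qxnxr" still has the child "s", so pruning stops there.
Nodes removed: 2

2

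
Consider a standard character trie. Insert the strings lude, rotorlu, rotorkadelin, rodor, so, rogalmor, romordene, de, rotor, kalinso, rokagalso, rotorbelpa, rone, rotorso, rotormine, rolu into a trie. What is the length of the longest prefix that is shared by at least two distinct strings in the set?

5

Equivalently: take the maximum, over all pairs, of their longest common prefix length.
"rotor" and "rotorbelpa" agree on "rotor" (5 characters) before diverging; nothing deeper is shared.
Longest shared-prefix length: 5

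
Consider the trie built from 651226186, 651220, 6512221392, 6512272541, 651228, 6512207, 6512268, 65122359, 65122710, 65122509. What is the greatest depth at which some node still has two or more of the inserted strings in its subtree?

Equivalently: take the maximum, over all pairs, of their longest common prefix length.
e.g. "651220" and "6512207" share the prefix "651220" of length 6; no pair shares a longer one.
Longest shared-prefix length: 6

6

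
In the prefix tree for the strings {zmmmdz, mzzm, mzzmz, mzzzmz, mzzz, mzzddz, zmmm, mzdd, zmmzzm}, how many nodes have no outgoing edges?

A leaf is a node with no children — equivalently, the end of a word that is not a proper prefix of any other stored word.
Those words: "mzdd", "mzzddz", "mzzmz", "mzzzmz", "zmmmdz", "zmmzzm"
Leaf count: 6

6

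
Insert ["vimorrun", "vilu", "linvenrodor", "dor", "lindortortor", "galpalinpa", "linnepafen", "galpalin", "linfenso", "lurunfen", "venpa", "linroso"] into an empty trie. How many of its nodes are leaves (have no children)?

A leaf is a node with no children — equivalently, the end of a word that is not a proper prefix of any other stored word.
Those words: "dor", "galpalinpa", "lindortortor", "linfenso", "linnepafen", "linroso", "linvenrodor", "lurunfen", "venpa", "vilu", "vimorrun"
Leaf count: 11

11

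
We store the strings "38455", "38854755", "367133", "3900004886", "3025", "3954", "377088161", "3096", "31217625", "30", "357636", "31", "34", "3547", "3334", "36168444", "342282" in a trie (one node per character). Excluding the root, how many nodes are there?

Insert word by word; a character creates a node only if that edge doesn't already exist:
  "38455" → 5 new (3, 8, 4, 5, 5)
  "38854755" → prefix "38" already present; 6 new (8, 5, 4, 7, 5, 5)
  "367133" → prefix "3" already present; 5 new (6, 7, 1, 3, 3)
  "3900004886" → prefix "3" already present; 9 new (9, 0, 0, 0, 0, 4, 8, 8, 6)
  "3025" → prefix "3" already present; 3 new (0, 2, 5)
  "3954" → prefix "39" already present; 2 new (5, 4)
  "377088161" → prefix "3" already present; 8 new (7, 7, 0, 8, 8, 1, 6, 1)
  "3096" → prefix "30" already present; 2 new (9, 6)
  "31217625" → prefix "3" already present; 7 new (1, 2, 1, 7, 6, 2, 5)
  "30" → prefix "30" already present; 0 new (none)
  "357636" → prefix "3" already present; 5 new (5, 7, 6, 3, 6)
  "31" → prefix "31" already present; 0 new (none)
  "34" → prefix "3" already present; 1 new (4)
  "3547" → prefix "35" already present; 2 new (4, 7)
  "3334" → prefix "3" already present; 3 new (3, 3, 4)
  "36168444" → prefix "36" already present; 6 new (1, 6, 8, 4, 4, 4)
  "342282" → prefix "34" already present; 4 new (2, 2, 8, 2)
Total nodes = 5 + 6 + 5 + 9 + 3 + 2 + 8 + 2 + 7 + 0 + 5 + 0 + 1 + 2 + 3 + 6 + 4 = 68

68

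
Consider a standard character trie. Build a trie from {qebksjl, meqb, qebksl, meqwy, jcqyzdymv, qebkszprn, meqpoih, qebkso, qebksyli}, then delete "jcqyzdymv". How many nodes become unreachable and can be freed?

After clearing the end-marker at "jcqyzdymv", prune upward until reaching a node still needed by another word.
No other word shares any prefix with "jcqyzdymv", so all 9 of its nodes go.
Nodes removed: 9

9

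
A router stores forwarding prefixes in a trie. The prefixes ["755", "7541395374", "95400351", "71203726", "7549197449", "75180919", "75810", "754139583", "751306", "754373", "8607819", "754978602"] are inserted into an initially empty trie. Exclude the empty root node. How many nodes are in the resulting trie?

62

Trace insertions, counting only characters that open a new branch:
  "755" → 3 new (7, 5, 5)
  "7541395374" → prefix "75" already present; 8 new (4, 1, 3, 9, 5, 3, 7, 4)
  "95400351" → 8 new (9, 5, 4, 0, 0, 3, 5, 1)
  "71203726" → prefix "7" already present; 7 new (1, 2, 0, 3, 7, 2, 6)
  "7549197449" → prefix "754" already present; 7 new (9, 1, 9, 7, 4, 4, 9)
  "75180919" → prefix "75" already present; 6 new (1, 8, 0, 9, 1, 9)
  "75810" → prefix "75" already present; 3 new (8, 1, 0)
  "754139583" → prefix "7541395" already present; 2 new (8, 3)
  "751306" → prefix "751" already present; 3 new (3, 0, 6)
  "754373" → prefix "754" already present; 3 new (3, 7, 3)
  "8607819" → 7 new (8, 6, 0, 7, 8, 1, 9)
  "754978602" → prefix "7549" already present; 5 new (7, 8, 6, 0, 2)
Total nodes = 3 + 8 + 8 + 7 + 7 + 6 + 3 + 2 + 3 + 3 + 7 + 5 = 62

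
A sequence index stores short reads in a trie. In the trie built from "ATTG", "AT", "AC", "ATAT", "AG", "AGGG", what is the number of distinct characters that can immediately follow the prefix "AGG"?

1

Follow the path "AGG" to its node, then look at its outgoing edges.
Distinct next characters after "AGG": G.
That node has 1 child edge.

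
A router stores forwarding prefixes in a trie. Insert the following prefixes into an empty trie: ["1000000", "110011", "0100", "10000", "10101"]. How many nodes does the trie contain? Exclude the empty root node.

19

Count nodes per top-level branch (shared prefixes stored once):
  '0'-branch (0100): 4 nodes
  '1'-branch (10000, 1000000, 10101, 110011): 15 nodes
Sum: 19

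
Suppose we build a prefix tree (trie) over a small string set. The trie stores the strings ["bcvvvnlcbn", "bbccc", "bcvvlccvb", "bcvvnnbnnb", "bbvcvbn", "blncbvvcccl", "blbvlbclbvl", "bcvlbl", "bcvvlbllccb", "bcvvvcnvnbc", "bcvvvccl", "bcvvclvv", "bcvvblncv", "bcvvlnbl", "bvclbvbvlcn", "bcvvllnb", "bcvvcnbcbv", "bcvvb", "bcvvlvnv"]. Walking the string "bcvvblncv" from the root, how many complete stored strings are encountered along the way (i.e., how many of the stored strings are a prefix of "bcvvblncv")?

2

Traverse "bcvvblncv" character by character; count nodes along the way that are marked as word ends.
Prefixes of the query that are stored words: "bcvvb", "bcvvblncv"
Count: 2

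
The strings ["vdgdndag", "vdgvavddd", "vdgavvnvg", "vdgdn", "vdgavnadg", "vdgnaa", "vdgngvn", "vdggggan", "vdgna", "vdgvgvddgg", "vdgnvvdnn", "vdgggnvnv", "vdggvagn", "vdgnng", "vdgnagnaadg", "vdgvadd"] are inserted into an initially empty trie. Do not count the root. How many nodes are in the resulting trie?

64

Trace insertions, counting only characters that open a new branch:
  "vdgdndag" → 8 new (v, d, g, d, n, d, a, g)
  "vdgvavddd" → prefix "vdg" already present; 6 new (v, a, v, d, d, d)
  "vdgavvnvg" → prefix "vdg" already present; 6 new (a, v, v, n, v, g)
  "vdgdn" → prefix "vdgdn" already present; 0 new (none)
  "vdgavnadg" → prefix "vdgav" already present; 4 new (n, a, d, g)
  "vdgnaa" → prefix "vdg" already present; 3 new (n, a, a)
  "vdgngvn" → prefix "vdgn" already present; 3 new (g, v, n)
  "vdggggan" → prefix "vdg" already present; 5 new (g, g, g, a, n)
  "vdgna" → prefix "vdgna" already present; 0 new (none)
  "vdgvgvddgg" → prefix "vdgv" already present; 6 new (g, v, d, d, g, g)
  "vdgnvvdnn" → prefix "vdgn" already present; 5 new (v, v, d, n, n)
  "vdgggnvnv" → prefix "vdggg" already present; 4 new (n, v, n, v)
  "vdggvagn" → prefix "vdgg" already present; 4 new (v, a, g, n)
  "vdgnng" → prefix "vdgn" already present; 2 new (n, g)
  "vdgnagnaadg" → prefix "vdgna" already present; 6 new (g, n, a, a, d, g)
  "vdgvadd" → prefix "vdgva" already present; 2 new (d, d)
Total nodes = 8 + 6 + 6 + 0 + 4 + 3 + 3 + 5 + 0 + 6 + 5 + 4 + 4 + 2 + 6 + 2 = 64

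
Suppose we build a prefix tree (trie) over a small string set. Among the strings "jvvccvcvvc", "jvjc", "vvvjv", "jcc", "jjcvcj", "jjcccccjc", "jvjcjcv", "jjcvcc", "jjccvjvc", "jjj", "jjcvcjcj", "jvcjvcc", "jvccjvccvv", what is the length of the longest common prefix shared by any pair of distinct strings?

Look for the deepest trie node that still has at least two words in its subtree.
e.g. "jjcvcj" and "jjcvcjcj" share the prefix "jjcvcj" of length 6; no pair shares a longer one.
Longest shared-prefix length: 6

6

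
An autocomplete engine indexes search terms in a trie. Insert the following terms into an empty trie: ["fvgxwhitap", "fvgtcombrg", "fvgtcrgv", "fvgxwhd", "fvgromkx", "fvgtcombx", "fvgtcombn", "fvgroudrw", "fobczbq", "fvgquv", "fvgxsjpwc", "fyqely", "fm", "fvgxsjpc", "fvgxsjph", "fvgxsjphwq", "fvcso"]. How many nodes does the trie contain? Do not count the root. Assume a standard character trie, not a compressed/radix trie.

59

Count nodes per top-level branch (shared prefixes stored once):
  'f'-branch (fm, fobczbq, fvcso, fvgquv, fvgromkx, fvgroudrw, fvgtcombn, fvgtcombrg, fvgtcombx, fvgtcrgv, fvgxsjpc, fvgxsjph, fvgxsjphwq, fvgxsjpwc, fvgxwhd, fvgxwhitap, fyqely): 59 nodes
Sum: 59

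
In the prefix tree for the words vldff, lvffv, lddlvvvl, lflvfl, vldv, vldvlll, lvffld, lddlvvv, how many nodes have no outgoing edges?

Leaves are exactly the stored words that no other stored word extends.
Those words: "lddlvvvl", "lflvfl", "lvffld", "lvffv", "vldff", "vldvlll"
Leaf count: 6

6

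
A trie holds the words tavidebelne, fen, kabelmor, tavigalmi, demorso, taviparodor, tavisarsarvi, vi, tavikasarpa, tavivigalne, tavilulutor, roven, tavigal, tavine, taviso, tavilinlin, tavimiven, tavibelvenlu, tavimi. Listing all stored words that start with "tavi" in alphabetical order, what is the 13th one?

Words with prefix "tavi", in lexicographic order: "tavibelvenlu", "tavidebelne", "tavigal", "tavigalmi", "tavikasarpa", "tavilinlin", "tavilulutor", "tavimi", "tavimiven", "tavine", "taviparodor", "tavisarsarvi", "taviso", "tavivigalne"
Position 13: taviso

taviso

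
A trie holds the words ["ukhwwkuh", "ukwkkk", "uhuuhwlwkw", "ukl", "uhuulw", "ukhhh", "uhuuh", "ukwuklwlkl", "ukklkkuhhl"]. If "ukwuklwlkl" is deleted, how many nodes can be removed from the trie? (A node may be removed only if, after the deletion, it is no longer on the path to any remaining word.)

7

After clearing the end-marker at "ukwuklwlkl", prune upward until reaching a node still needed by another word.
The suffix "uklwlkl" (7 nodes) is used only by "ukwuklwlkl"; the node for "ukw" still has the child "k", so pruning stops there.
Nodes removed: 7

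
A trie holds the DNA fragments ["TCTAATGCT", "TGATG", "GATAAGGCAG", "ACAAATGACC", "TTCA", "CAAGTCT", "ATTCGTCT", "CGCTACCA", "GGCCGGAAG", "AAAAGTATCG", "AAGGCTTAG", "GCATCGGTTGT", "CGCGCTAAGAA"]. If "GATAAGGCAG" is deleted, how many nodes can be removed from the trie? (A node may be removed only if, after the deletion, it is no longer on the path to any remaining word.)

After clearing the end-marker at "GATAAGGCAG", prune upward until reaching a node still needed by another word.
The suffix "ATAAGGCAG" (9 nodes) is used only by "GATAAGGCAG"; the node for "G" still has the child "G", so pruning stops there.
Nodes removed: 9

9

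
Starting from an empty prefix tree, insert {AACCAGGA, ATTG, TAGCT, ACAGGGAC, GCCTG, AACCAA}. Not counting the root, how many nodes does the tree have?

Trie structure (* marks end of a word):
(root)
├─ A
│  ├─ A
│  │  └─ C
│  │     └─ C
│  │        └─ A
│  │           ├─ A *
│  │           └─ G
│  │              └─ G
│  │                 └─ A *
│  ├─ C
│  │  └─ A
│  │     └─ G
│  │        └─ G
│  │           └─ G
│  │              └─ A
│  │                 └─ C *
│  └─ T
│     └─ T
│        └─ G *
├─ G
│  └─ C
│     └─ C
│        └─ T
│           └─ G *
└─ T
   └─ A
      └─ G
         └─ C
            └─ T *
Counting every labelled node above: 29.

29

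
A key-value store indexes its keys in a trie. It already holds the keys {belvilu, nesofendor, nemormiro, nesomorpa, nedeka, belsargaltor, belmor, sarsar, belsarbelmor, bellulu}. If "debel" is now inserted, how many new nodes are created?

5

No existing word starts with "d", so every character of "debel" needs a new node.
5 − 0 = 5 new nodes.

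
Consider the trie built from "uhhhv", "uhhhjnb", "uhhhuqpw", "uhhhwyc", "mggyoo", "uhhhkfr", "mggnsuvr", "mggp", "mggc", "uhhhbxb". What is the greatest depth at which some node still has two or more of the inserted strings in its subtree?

4

Equivalently: take the maximum, over all pairs, of their longest common prefix length.
"uhhhbxb" and "uhhhjnb" agree on "uhhh" (4 characters) before diverging; nothing deeper is shared.
Longest shared-prefix length: 4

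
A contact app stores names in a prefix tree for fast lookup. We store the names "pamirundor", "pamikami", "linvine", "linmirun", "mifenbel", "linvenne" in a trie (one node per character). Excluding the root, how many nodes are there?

For each word, the new-node count is its length minus the longest prefix already in the trie:
  "pamirundor" → 10 new (p, a, m, i, r, u, n, d, o, r)
  "pamikami" → prefix "pami" already present; 4 new (k, a, m, i)
  "linvine" → 7 new (l, i, n, v, i, n, e)
  "linmirun" → prefix "lin" already present; 5 new (m, i, r, u, n)
  "mifenbel" → 8 new (m, i, f, e, n, b, e, l)
  "linvenne" → prefix "linv" already present; 4 new (e, n, n, e)
Total nodes = 10 + 4 + 7 + 5 + 8 + 4 = 38

38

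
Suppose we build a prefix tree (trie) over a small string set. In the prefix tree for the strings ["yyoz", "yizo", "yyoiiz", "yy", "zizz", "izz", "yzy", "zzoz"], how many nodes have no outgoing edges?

7

Leaves are exactly the stored words that no other stored word extends.
Those words: "izz", "yizo", "yyoiiz", "yyoz", "yzy", "zizz", "zzoz"
Leaf count: 7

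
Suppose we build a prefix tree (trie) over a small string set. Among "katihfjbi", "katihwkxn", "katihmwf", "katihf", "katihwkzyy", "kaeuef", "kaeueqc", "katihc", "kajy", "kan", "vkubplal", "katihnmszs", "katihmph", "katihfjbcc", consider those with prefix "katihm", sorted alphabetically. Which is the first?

Filter for "katihm…" and sort: "katihmph", "katihmwf"
Position 1: katihmph

katihmph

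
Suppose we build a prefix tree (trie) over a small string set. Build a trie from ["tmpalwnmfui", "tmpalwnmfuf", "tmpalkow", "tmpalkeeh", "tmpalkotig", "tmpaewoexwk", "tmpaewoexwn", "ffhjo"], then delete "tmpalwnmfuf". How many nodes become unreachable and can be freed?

1

Walk "tmpalwnmfuf" from the leaf back toward the root, removing each node that no remaining word uses.
The suffix "f" (1 node) is used only by "tmpalwnmfuf"; the node for "tmpalwnmfu" still has the child "i", so pruning stops there.
Nodes removed: 1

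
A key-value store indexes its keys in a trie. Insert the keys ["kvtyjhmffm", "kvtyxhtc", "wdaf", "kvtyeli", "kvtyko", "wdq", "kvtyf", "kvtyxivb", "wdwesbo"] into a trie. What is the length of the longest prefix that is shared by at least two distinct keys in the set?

Look for the deepest trie node that still has at least two words in its subtree.
e.g. "kvtyxhtc" and "kvtyxivb" share the prefix "kvtyx" of length 5; no pair shares a longer one.
Longest shared-prefix length: 5

5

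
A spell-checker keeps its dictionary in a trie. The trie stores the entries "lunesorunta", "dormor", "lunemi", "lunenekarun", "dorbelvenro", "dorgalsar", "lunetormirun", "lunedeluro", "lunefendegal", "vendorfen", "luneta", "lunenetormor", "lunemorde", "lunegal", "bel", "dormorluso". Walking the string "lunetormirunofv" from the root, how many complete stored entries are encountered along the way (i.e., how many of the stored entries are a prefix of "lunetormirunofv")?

1

Walk "lunetormirunofv" from the root; an end-of-word marker is hit whenever a stored word is a prefix of "lunetormirunofv".
Prefixes of the query that are stored words: "lunetormirun"
Count: 1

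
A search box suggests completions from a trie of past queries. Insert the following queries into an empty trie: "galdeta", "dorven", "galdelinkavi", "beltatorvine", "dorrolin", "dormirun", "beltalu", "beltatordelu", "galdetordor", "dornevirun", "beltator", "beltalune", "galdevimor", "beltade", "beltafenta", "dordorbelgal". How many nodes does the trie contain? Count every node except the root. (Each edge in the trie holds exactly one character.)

Count nodes per top-level branch (shared prefixes stored once):
  'b'-branch (beltade, beltafenta, beltalu, beltalune, beltator, beltatordelu, beltatorvine): 27 nodes
  'd'-branch (dordorbelgal, dormirun, dornevirun, dorrolin, dorven): 32 nodes
  'g'-branch (galdelinkavi, galdeta, galdetordor, galdevimor): 24 nodes
Sum: 83

83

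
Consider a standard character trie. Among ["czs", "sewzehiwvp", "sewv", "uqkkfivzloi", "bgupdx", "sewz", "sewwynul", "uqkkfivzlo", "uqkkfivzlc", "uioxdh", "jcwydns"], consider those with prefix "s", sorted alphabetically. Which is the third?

Words with prefix "s", in lexicographic order: "sewv", "sewwynul", "sewz", "sewzehiwvp"
The 3rd is sewz.

sewz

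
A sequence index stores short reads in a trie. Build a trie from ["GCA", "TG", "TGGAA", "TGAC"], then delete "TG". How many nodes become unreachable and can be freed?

Walk "TG" from the leaf back toward the root, removing each node that no remaining word uses.
Every node on "TG" is still needed (e.g. by "TGGAA"), so nothing is freed.
Nodes removed: 0

0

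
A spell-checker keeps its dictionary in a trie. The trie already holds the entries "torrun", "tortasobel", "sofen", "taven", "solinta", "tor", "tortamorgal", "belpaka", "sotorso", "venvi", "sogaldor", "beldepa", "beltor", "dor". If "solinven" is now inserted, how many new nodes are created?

The longest prefix of "solinven" already in the trie is "solin" (length 5).
So 8 − 5 = 3 new nodes.

3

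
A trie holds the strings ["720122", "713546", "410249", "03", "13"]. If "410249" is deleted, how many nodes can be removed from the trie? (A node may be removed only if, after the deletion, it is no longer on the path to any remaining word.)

A node on "410249"'s path can go only if nothing else ends at it or branches off below it.
No other word shares any prefix with "410249", so all 6 of its nodes go.
Nodes removed: 6

6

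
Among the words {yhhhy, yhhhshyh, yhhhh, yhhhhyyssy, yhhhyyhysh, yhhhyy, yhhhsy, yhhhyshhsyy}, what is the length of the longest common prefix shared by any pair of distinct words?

6

Look for the deepest trie node that still has at least two words in its subtree.
e.g. "yhhhyy" and "yhhhyyhysh" share the prefix "yhhhyy" of length 6; no pair shares a longer one.
Longest shared-prefix length: 6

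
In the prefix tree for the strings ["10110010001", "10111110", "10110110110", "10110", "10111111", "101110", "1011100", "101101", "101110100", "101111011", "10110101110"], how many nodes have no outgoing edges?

Leaves are exactly the stored words that no other stored word extends.
Those words: "10110010001", "10110101110", "10110110110", "1011100", "101110100", "101111011", "10111110", "10111111"
Leaf count: 8

8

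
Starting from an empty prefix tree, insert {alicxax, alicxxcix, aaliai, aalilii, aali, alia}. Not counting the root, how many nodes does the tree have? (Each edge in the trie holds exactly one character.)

20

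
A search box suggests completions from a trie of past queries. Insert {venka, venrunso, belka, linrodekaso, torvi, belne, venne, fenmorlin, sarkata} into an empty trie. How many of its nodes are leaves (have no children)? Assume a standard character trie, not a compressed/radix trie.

9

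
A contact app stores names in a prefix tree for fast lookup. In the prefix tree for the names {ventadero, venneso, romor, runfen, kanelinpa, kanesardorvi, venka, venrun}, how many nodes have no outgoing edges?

Leaves are exactly the stored words that no other stored word extends.
Those words: "kanelinpa", "kanesardorvi", "romor", "runfen", "venka", "venneso", "venrun", "ventadero"
Leaf count: 8

8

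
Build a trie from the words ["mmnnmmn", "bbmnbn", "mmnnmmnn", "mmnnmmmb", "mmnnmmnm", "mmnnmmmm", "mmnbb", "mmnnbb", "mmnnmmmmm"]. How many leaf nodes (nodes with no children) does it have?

Leaves are exactly the stored words that no other stored word extends.
Those words: "bbmnbn", "mmnbb", "mmnnbb", "mmnnmmmb", "mmnnmmmmm", "mmnnmmnm", "mmnnmmnn"
Leaf count: 7

7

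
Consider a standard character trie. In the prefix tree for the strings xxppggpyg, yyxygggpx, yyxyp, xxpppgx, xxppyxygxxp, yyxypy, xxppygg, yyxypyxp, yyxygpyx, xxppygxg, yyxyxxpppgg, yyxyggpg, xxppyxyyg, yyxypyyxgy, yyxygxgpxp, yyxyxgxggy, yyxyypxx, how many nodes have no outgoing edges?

A leaf is a node with no children — equivalently, the end of a word that is not a proper prefix of any other stored word.
Those words: "xxppggpyg", "xxpppgx", "xxppygg", "xxppygxg", "xxppyxygxxp", "xxppyxyyg", "yyxygggpx", "yyxyggpg", "yyxygpyx", "yyxygxgpxp", "yyxypyxp", "yyxypyyxgy", "yyxyxgxggy", "yyxyxxpppgg", "yyxyypxx"
Leaf count: 15

15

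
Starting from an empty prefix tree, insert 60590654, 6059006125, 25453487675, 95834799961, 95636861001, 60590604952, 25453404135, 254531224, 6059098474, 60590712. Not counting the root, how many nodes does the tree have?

66

Count nodes per top-level branch (shared prefixes stored once):
  '2'-branch (254531224, 25453404135, 25453487675): 20 nodes
  '6'-branch (6059006125, 60590604952, 60590654, 60590712, 6059098474): 26 nodes
  '9'-branch (95636861001, 95834799961): 20 nodes
Sum: 66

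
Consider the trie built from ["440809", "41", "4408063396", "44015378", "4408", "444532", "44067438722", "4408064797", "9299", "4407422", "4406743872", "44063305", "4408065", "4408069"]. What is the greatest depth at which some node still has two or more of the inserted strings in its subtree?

10

The deepest shared node is where two words last agree before diverging.
e.g. "4406743872" and "44067438722" share the prefix "4406743872" of length 10; no pair shares a longer one.
Longest shared-prefix length: 10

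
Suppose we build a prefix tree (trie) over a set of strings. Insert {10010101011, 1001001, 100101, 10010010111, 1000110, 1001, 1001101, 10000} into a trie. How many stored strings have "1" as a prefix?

8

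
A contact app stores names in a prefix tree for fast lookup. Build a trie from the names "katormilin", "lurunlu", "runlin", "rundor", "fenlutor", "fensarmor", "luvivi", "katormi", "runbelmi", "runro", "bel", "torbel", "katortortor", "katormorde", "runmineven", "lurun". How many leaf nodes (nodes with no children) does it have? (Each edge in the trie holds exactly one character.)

14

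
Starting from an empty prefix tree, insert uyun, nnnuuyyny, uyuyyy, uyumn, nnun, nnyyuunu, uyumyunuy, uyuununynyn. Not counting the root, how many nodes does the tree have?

39

Count nodes per top-level branch (shared prefixes stored once):
  'n'-branch (nnnuuyyny, nnun, nnyyuunu): 17 nodes
  'u'-branch (uyumn, uyumyunuy, uyun, uyuununynyn, uyuyyy): 22 nodes
Sum: 39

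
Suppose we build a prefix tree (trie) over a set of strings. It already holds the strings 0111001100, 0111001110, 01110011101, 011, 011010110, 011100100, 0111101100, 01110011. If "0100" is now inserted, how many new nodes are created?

2

Walking "0100" from the root, the first 2 characters ("01") follow existing edges; "0" is the first miss.
So 4 − 2 = 2 new nodes.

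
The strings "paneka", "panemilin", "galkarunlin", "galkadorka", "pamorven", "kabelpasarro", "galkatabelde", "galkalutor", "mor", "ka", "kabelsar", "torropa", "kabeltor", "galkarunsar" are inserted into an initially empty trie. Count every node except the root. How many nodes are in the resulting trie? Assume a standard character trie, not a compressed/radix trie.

76

For each word, the new-node count is its length minus the longest prefix already in the trie:
  "paneka" → 6 new (p, a, n, e, k, a)
  "panemilin" → prefix "pane" already present; 5 new (m, i, l, i, n)
  "galkarunlin" → 11 new (g, a, l, k, a, r, u, n, l, i, n)
  "galkadorka" → prefix "galka" already present; 5 new (d, o, r, k, a)
  "pamorven" → prefix "pa" already present; 6 new (m, o, r, v, e, n)
  "kabelpasarro" → 12 new (k, a, b, e, l, p, a, s, a, r, r, o)
  "galkatabelde" → prefix "galka" already present; 7 new (t, a, b, e, l, d, e)
  "galkalutor" → prefix "galka" already present; 5 new (l, u, t, o, r)
  "mor" → 3 new (m, o, r)
  "ka" → prefix "ka" already present; 0 new (none)
  "kabelsar" → prefix "kabel" already present; 3 new (s, a, r)
  "torropa" → 7 new (t, o, r, r, o, p, a)
  "kabeltor" → prefix "kabel" already present; 3 new (t, o, r)
  "galkarunsar" → prefix "galkarun" already present; 3 new (s, a, r)
Total nodes = 6 + 5 + 11 + 5 + 6 + 12 + 7 + 5 + 3 + 0 + 3 + 7 + 3 + 3 = 76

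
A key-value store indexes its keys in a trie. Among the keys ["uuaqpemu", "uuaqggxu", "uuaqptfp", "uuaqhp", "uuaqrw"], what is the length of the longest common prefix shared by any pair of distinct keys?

5

The deepest shared node is where two words last agree before diverging.
e.g. "uuaqpemu" and "uuaqptfp" share the prefix "uuaqp" of length 5; no pair shares a longer one.
Longest shared-prefix length: 5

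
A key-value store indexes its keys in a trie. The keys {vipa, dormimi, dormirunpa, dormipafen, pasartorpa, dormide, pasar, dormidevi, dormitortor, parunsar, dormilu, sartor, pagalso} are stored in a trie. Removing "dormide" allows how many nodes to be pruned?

0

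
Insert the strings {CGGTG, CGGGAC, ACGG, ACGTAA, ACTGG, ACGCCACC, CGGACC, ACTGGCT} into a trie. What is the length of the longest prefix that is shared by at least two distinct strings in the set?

5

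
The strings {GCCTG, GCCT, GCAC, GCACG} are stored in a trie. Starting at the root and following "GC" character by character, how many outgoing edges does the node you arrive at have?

Follow the path "GC" to its node, then look at its outgoing edges.
Characters that immediately follow "GC" among the stored strings: {A, C}.
That node has 2 child edges.

2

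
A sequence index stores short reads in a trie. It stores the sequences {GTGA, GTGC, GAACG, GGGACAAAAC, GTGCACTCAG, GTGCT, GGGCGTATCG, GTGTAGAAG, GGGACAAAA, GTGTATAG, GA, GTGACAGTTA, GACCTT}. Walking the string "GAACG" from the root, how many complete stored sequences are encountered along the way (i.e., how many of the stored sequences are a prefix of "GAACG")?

Walk "GAACG" from the root; an end-of-word marker is hit whenever a stored word is a prefix of "GAACG".
Prefixes of the query that are stored words: "GA", "GAACG"
Count: 2

2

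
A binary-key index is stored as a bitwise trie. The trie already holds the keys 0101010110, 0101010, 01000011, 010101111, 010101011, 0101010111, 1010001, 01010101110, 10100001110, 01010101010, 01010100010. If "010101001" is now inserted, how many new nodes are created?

Walking "010101001" from the root, the first 8 characters ("01010100") follow existing edges; "1" is the first miss.
New nodes needed: |"010101001"| − 8 = 9 − 8 = 1.

1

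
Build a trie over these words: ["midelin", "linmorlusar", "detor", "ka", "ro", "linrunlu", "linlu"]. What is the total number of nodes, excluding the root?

34

For each word, the new-node count is its length minus the longest prefix already in the trie:
  "midelin" → 7 new (m, i, d, e, l, i, n)
  "linmorlusar" → 11 new (l, i, n, m, o, r, l, u, s, a, r)
  "detor" → 5 new (d, e, t, o, r)
  "ka" → 2 new (k, a)
  "ro" → 2 new (r, o)
  "linrunlu" → prefix "lin" already present; 5 new (r, u, n, l, u)
  "linlu" → prefix "lin" already present; 2 new (l, u)
Total nodes = 7 + 11 + 5 + 2 + 2 + 5 + 2 = 34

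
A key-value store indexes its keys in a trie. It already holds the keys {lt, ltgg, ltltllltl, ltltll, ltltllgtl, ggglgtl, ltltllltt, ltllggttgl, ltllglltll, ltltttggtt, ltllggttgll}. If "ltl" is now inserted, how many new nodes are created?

0

"ltl" is already a full path in the trie; only an end-marker is added.
No new nodes are needed: 0.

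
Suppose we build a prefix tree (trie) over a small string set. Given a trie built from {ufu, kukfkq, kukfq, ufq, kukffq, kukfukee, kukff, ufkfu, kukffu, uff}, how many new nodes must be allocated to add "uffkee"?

"uff" is already a path in the trie; the remaining "kee" must be added.
Each of the 3 remaining characters creates one node.

3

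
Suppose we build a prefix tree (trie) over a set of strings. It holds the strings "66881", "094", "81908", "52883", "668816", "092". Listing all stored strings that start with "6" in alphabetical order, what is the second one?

668816

Words with prefix "6", in lexicographic order: "66881", "668816"
Position 2: 668816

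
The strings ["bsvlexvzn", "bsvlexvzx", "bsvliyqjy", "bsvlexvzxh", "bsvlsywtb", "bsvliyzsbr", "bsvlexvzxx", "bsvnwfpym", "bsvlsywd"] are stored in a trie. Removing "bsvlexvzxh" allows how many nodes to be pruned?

Walk "bsvlexvzxh" from the leaf back toward the root, removing each node that no remaining word uses.
The suffix "h" (1 node) is used only by "bsvlexvzxh"; the node for "bsvlexvzx" still has the child "x", so pruning stops there.
Nodes removed: 1

1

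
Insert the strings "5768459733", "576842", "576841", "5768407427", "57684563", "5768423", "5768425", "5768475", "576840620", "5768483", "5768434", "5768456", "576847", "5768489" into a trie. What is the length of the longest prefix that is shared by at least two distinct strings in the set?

Look for the deepest trie node that still has at least two words in its subtree.
e.g. "5768456" and "57684563" share the prefix "5768456" of length 7; no pair shares a longer one.
Longest shared-prefix length: 7

7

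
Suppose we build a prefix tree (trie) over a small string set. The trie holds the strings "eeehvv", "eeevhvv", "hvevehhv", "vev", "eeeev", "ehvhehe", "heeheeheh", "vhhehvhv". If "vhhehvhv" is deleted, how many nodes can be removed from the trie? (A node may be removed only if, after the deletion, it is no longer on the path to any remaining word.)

7

After clearing the end-marker at "vhhehvhv", prune upward until reaching a node still needed by another word.
The suffix "hhehvhv" (7 nodes) is used only by "vhhehvhv"; the node for "v" still has the child "e", so pruning stops there.
Nodes removed: 7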